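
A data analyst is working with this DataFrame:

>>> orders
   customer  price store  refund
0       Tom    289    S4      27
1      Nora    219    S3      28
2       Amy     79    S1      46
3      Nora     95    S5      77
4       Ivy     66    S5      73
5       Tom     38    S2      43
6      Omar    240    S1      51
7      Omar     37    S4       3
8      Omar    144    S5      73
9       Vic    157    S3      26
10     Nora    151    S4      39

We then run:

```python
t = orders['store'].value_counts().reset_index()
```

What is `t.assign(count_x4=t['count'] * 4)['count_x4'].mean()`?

value_counts of store:
store
S4    3
S5    3
S3    2
S1    2
S2    1
Name: count, dtype: int64
reset_index():
  store  count
0    S4      3
1    S5      3
2    S3      2
3    S1      2
4    S2      1
add column count_x4 = t['count'] * 4:
  store  count  count_x4
0    S4      3        12
1    S5      3        12
2    S3      2         8
3    S1      2         8
4    S2      1         4
Finally, mean of column 'count_x4' = 8.8.

8.8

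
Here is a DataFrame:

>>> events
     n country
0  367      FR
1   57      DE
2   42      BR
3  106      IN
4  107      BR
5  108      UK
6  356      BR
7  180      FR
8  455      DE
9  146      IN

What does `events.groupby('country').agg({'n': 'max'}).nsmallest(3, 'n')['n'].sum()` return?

610

group by country, max of n:
           n
country     
BR       356
DE       455
FR       367
IN       146
UK       108
take 3 rows with smallest n:
           n
country     
UK       108
IN       146
BR       356
Then the sum of column 'n': 610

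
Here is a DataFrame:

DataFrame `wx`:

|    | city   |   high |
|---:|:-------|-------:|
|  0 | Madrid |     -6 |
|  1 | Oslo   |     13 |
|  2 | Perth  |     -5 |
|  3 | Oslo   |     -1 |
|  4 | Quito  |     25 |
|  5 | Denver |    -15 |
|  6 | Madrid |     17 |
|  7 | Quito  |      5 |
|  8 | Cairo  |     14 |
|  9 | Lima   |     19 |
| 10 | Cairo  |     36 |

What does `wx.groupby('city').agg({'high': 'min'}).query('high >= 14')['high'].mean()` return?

group by city, min of high:
        high
city        
Cairo     14
Denver   -15
Lima      19
Madrid    -6
Oslo      -1
Perth     -5
Quito      5
filter rows where high >= 14:
       high
city       
Cairo    14
Lima     19

16.5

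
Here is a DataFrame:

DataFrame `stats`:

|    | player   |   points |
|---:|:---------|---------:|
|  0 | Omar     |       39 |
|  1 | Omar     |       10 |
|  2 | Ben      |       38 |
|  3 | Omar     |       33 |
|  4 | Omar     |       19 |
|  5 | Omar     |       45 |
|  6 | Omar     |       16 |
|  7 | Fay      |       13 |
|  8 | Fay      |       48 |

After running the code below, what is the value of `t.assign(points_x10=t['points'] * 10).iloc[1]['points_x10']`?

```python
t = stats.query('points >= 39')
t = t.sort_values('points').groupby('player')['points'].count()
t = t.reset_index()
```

filter rows where points >= 39:
  player  points
0   Omar      39
5   Omar      45
8    Fay      48
sort by points:
  player  points
0   Omar      39
5   Omar      45
8    Fay      48
group by player, count of points:
player
Fay     1
Omar    2
Name: points, dtype: int64
reset_index():
  player  points
0    Fay       1
1   Omar       2
add column points_x10 = t['points'] * 10:
  player  points  points_x10
0    Fay       1          10
1   Omar       2          20
Finally, value at position 1, column 'points_x10' = 20.

20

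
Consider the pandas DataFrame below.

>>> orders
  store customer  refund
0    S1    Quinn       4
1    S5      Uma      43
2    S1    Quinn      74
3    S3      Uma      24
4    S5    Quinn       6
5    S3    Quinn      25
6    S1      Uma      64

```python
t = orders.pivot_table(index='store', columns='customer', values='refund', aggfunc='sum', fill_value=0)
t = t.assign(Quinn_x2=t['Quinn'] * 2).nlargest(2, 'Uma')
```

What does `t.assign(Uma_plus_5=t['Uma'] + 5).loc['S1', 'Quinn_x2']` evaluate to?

156

pivot: rows=store, cols=customer, sum(refund):
customer  Quinn  Uma
store               
S1           78   64
S3           25   24
S5            6   43
add column Quinn_x2 = t['Quinn'] * 2:
customer  Quinn  Uma  Quinn_x2
store                         
S1           78   64       156
S3           25   24        50
S5            6   43        12
take 2 rows with largest Uma:
customer  Quinn  Uma  Quinn_x2
store                         
S1           78   64       156
S5            6   43        12
add column Uma_plus_5 = t['Uma'] + 5:
customer  Quinn  Uma  Quinn_x2  Uma_plus_5
store                                     
S1           78   64       156          69
S5            6   43        12          48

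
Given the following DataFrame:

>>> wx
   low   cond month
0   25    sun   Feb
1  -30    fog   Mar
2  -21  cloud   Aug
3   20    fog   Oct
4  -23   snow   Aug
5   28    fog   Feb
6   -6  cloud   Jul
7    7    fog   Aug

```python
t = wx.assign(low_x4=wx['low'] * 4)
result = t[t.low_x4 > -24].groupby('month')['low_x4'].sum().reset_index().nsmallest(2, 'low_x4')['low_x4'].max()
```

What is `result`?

80

add column low_x4 = wx['low'] * 4:
   low   cond month  low_x4
0   25    sun   Feb     100
1  -30    fog   Mar    -120
2  -21  cloud   Aug     -84
3   20    fog   Oct      80
4  -23   snow   Aug     -92
5   28    fog   Feb     112
6   -6  cloud   Jul     -24
7    7    fog   Aug      28
filter rows where low_x4 > -24:
   low cond month  low_x4
0   25  sun   Feb     100
3   20  fog   Oct      80
5   28  fog   Feb     112
7    7  fog   Aug      28
group by month, sum of low_x4:
month
Aug     28
Feb    212
Oct     80
Name: low_x4, dtype: int64
reset_index():
  month  low_x4
0   Aug      28
1   Feb     212
2   Oct      80
take 2 rows with smallest low_x4:
  month  low_x4
0   Aug      28
2   Oct      80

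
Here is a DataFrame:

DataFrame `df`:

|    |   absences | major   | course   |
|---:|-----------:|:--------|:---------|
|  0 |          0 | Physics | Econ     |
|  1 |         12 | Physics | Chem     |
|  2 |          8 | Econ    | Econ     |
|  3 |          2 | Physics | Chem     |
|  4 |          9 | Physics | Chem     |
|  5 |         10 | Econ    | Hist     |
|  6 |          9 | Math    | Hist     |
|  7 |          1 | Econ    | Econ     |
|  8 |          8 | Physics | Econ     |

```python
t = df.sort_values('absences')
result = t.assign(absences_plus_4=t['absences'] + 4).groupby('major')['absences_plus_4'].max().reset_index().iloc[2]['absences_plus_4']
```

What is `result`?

sort by absences:
   absences    major course
0         0  Physics   Econ
7         1     Econ   Econ
3         2  Physics   Chem
2         8     Econ   Econ
8         8  Physics   Econ
4         9  Physics   Chem
6         9     Math   Hist
5        10     Econ   Hist
1        12  Physics   Chem
add column absences_plus_4 = t['absences'] + 4:
   absences    major course  absences_plus_4
0         0  Physics   Econ                4
7         1     Econ   Econ                5
3         2  Physics   Chem                6
2         8     Econ   Econ               12
8         8  Physics   Econ               12
4         9  Physics   Chem               13
6         9     Math   Hist               13
5        10     Econ   Hist               14
1        12  Physics   Chem               16
group by major, max of absences_plus_4:
major
Econ       14
Math       13
Physics    16
Name: absences_plus_4, dtype: int64
reset_index():
     major  absences_plus_4
0     Econ               14
1     Math               13
2  Physics               16
Hence 16.

16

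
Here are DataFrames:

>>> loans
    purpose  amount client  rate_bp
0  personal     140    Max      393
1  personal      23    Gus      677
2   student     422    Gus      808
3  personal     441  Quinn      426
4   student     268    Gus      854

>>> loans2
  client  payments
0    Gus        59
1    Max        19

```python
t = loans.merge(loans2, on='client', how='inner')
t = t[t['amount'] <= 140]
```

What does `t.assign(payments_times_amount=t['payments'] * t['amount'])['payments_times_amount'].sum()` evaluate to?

4017

merge on 'client' (how='inner') → 4 rows:
    purpose  amount client  rate_bp  payments
0  personal     140    Max      393        19
1  personal      23    Gus      677        59
2   student     422    Gus      808        59
3   student     268    Gus      854        59
filter rows where amount <= 140:
    purpose  amount client  rate_bp  payments
0  personal     140    Max      393        19
1  personal      23    Gus      677        59
add column payments_times_amount = t['payments'] * t['amount']:
    purpose  amount client  rate_bp  payments  payments_times_amount
0  personal     140    Max      393        19                   2660
1  personal      23    Gus      677        59                   1357
The sum of column 'payments_times_amount' is 4017.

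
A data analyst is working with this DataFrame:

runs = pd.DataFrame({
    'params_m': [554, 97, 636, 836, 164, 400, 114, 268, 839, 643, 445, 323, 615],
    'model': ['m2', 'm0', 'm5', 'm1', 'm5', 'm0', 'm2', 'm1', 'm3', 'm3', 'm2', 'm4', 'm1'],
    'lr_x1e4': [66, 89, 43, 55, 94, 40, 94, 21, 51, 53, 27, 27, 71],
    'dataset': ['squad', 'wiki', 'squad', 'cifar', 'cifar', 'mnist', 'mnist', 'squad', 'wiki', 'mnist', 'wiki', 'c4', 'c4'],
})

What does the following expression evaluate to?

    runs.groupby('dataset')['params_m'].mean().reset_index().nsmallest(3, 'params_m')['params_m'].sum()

group by dataset, mean of params_m:
dataset
c4       469.000000
cifar    500.000000
mnist    385.666667
squad    486.000000
wiki     460.333333
Name: params_m, dtype: float64
reset_index():
  dataset    params_m
0      c4  469.000000
1   cifar  500.000000
2   mnist  385.666667
3   squad  486.000000
4    wiki  460.333333
take 3 rows with smallest params_m:
  dataset    params_m
2   mnist  385.666667
4    wiki  460.333333
0      c4  469.000000
The sum of column 'params_m' is 1315.0.

1315.0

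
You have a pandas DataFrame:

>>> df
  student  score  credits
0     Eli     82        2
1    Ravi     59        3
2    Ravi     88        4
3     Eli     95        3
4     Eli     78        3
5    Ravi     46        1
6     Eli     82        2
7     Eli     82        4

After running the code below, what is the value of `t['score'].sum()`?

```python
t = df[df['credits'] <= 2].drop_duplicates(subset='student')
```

filter rows where credits <= 2:
  student  score  credits
0     Eli     82        2
5    Ravi     46        1
6     Eli     82        2
drop duplicate student (keep=first):
  student  score  credits
0     Eli     82        2
5    Ravi     46        1
sum of column 'score' → 128

128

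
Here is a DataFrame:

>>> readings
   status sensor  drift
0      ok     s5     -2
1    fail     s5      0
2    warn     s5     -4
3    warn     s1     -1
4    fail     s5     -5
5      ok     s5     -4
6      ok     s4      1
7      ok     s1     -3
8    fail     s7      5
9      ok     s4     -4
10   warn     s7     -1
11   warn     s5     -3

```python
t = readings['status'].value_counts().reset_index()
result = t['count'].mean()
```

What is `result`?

4.0

value_counts of status:
status
ok      5
warn    4
fail    3
Name: count, dtype: int64
reset_index():
  status  count
0     ok      5
1   warn      4
2   fail      3
mean of column 'count' → 4.0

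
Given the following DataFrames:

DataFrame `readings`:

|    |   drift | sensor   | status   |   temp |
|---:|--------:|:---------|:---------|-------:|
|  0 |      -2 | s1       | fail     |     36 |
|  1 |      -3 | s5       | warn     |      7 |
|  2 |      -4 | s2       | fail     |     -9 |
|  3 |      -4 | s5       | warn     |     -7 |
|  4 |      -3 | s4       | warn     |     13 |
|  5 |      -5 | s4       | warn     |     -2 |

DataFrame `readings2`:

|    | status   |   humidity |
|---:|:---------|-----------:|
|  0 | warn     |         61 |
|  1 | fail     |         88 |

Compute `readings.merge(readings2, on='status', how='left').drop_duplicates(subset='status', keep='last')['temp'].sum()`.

merge on 'status' (how='left') → 6 rows:
   drift sensor status  temp  humidity
0     -2     s1   fail    36        88
1     -3     s5   warn     7        61
2     -4     s2   fail    -9        88
3     -4     s5   warn    -7        61
4     -3     s4   warn    13        61
5     -5     s4   warn    -2        61
drop duplicate status (keep=last):
   drift sensor status  temp  humidity
2     -4     s2   fail    -9        88
5     -5     s4   warn    -2        61
sum of column 'temp' → -11

-11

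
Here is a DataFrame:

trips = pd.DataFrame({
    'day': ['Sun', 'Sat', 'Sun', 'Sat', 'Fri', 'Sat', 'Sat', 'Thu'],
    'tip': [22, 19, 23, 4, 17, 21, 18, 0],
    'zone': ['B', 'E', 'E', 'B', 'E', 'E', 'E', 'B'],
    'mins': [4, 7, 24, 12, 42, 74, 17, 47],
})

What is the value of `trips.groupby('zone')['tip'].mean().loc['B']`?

group by zone, mean of tip:
zone
B     8.666667
E    19.600000
Name: tip, dtype: float64
Finally, value at index 'B' = 8.66666666667.

8.66666666667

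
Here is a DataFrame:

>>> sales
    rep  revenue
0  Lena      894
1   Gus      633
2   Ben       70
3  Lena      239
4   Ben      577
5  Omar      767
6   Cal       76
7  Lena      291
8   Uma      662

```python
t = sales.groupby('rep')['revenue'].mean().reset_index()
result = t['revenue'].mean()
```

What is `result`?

group by rep, mean of revenue:
rep
Ben     323.500000
Cal      76.000000
Gus     633.000000
Lena    474.666667
Omar    767.000000
Uma     662.000000
Name: revenue, dtype: float64
reset_index():
    rep     revenue
0   Ben  323.500000
1   Cal   76.000000
2   Gus  633.000000
3  Lena  474.666667
4  Omar  767.000000
5   Uma  662.000000

489.361111111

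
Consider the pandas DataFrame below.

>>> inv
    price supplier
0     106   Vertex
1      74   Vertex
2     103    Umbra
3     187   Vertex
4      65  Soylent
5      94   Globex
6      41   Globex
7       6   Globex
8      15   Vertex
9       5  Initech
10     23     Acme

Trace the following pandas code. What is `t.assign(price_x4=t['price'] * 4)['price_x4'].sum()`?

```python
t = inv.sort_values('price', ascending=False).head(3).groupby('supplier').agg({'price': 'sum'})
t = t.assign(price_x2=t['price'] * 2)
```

1584

sort by price descending:
    price supplier
3     187   Vertex
0     106   Vertex
2     103    Umbra
5      94   Globex
1      74   Vertex
4      65  Soylent
6      41   Globex
10     23     Acme
8      15   Vertex
7       6   Globex
9       5  Initech
take first 3 rows:
   price supplier
3    187   Vertex
0    106   Vertex
2    103    Umbra
group by supplier, sum of price:
          price
supplier       
Umbra       103
Vertex      293
add column price_x2 = t['price'] * 2:
          price  price_x2
supplier                 
Umbra       103       206
Vertex      293       586
add column price_x4 = t['price'] * 4:
          price  price_x2  price_x4
supplier                           
Umbra       103       206       412
Vertex      293       586      1172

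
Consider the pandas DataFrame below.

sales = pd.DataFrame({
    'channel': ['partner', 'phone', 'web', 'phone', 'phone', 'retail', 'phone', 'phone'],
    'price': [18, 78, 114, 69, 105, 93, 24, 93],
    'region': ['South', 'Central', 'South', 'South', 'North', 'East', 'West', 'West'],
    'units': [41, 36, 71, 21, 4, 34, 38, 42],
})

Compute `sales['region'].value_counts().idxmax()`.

South

value_counts of region:
region
South      3
West       2
Central    1
North      1
East       1
Name: count, dtype: int64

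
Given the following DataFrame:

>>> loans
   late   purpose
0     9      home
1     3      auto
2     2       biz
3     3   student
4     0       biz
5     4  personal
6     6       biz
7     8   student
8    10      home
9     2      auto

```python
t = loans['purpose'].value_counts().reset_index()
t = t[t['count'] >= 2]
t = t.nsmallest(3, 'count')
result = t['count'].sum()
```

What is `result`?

6

value_counts of purpose:
purpose
biz         3
home        2
auto        2
student     2
personal    1
Name: count, dtype: int64
reset_index():
    purpose  count
0       biz      3
1      home      2
2      auto      2
3   student      2
4  personal      1
filter rows where count >= 2:
   purpose  count
0      biz      3
1     home      2
2     auto      2
3  student      2
take 3 rows with smallest count:
   purpose  count
1     home      2
2     auto      2
3  student      2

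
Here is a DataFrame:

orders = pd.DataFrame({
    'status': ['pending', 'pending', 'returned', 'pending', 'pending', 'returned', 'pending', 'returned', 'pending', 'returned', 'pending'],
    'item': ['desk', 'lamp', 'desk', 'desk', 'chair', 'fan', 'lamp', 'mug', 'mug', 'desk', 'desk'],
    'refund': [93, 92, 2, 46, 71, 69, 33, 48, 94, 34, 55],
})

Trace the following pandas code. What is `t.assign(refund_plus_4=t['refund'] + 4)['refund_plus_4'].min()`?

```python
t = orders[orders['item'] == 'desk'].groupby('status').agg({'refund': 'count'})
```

filter rows where item == 'desk':
      status  item  refund
0    pending  desk      93
2   returned  desk       2
3    pending  desk      46
9   returned  desk      34
10   pending  desk      55
group by status, count of refund:
          refund
status          
pending        3
returned       2
add column refund_plus_4 = t['refund'] + 4:
          refund  refund_plus_4
status                         
pending        3              7
returned       2              6
Finally, min of column 'refund_plus_4' = 6.

6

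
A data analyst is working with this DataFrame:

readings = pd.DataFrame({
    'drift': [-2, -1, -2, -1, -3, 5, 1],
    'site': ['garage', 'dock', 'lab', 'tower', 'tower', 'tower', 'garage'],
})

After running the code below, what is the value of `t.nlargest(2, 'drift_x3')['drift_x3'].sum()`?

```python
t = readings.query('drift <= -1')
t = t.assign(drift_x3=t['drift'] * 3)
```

filter rows where drift <= -1:
   drift    site
0     -2  garage
1     -1    dock
2     -2     lab
3     -1   tower
4     -3   tower
add column drift_x3 = t['drift'] * 3:
   drift    site  drift_x3
0     -2  garage        -6
1     -1    dock        -3
2     -2     lab        -6
3     -1   tower        -3
4     -3   tower        -9
take 2 rows with largest drift_x3:
   drift   site  drift_x3
1     -1   dock        -3
3     -1  tower        -3

-6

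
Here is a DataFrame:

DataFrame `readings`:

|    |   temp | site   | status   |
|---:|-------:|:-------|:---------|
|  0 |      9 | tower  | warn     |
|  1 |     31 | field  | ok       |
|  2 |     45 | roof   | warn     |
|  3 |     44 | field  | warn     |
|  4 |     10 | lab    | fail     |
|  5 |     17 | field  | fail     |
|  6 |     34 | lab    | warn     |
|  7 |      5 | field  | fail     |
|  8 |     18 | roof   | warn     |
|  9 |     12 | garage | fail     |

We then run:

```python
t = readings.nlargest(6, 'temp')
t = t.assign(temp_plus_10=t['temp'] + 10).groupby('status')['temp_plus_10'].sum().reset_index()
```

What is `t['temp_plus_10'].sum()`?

249

take 6 rows with largest temp:
   temp   site status
2    45   roof   warn
3    44  field   warn
6    34    lab   warn
1    31  field     ok
8    18   roof   warn
5    17  field   fail
add column temp_plus_10 = t['temp'] + 10:
   temp   site status  temp_plus_10
2    45   roof   warn            55
3    44  field   warn            54
6    34    lab   warn            44
1    31  field     ok            41
8    18   roof   warn            28
5    17  field   fail            27
group by status, sum of temp_plus_10:
status
fail     27
ok       41
warn    181
Name: temp_plus_10, dtype: int64
reset_index():
  status  temp_plus_10
0   fail            27
1     ok            41
2   warn           181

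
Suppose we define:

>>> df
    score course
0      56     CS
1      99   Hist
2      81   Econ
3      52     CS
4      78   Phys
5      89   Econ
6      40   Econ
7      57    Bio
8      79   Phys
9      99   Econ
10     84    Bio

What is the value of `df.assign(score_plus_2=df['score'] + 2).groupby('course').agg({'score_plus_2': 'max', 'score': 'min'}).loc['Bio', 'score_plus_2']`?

86

add column score_plus_2 = df['score'] + 2:
    score course  score_plus_2
0      56     CS            58
1      99   Hist           101
2      81   Econ            83
3      52     CS            54
4      78   Phys            80
5      89   Econ            91
6      40   Econ            42
7      57    Bio            59
8      79   Phys            81
9      99   Econ           101
10     84    Bio            86
group by course: max(score_plus_2), min(score):
        score_plus_2  score
course                     
Bio               86     57
CS                58     52
Econ             101     40
Hist             101     99
Phys              81     78
Hence 86.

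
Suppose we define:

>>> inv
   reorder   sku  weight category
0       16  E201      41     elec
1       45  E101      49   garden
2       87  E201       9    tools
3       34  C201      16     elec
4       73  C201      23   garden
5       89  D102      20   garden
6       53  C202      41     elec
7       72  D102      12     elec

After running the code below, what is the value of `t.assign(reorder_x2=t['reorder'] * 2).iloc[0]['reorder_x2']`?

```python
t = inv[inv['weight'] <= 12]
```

174

filter rows where weight <= 12:
   reorder   sku  weight category
2       87  E201       9    tools
7       72  D102      12     elec
add column reorder_x2 = t['reorder'] * 2:
   reorder   sku  weight category  reorder_x2
2       87  E201       9    tools         174
7       72  D102      12     elec         144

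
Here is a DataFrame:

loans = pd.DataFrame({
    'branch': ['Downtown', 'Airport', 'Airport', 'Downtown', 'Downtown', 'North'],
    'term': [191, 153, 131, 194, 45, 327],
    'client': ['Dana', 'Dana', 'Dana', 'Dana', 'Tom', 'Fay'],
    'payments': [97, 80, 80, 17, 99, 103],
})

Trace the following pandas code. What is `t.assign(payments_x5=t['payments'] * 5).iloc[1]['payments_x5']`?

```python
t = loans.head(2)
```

400

take first 2 rows:
     branch  term client  payments
0  Downtown   191   Dana        97
1   Airport   153   Dana        80
add column payments_x5 = t['payments'] * 5:
     branch  term client  payments  payments_x5
0  Downtown   191   Dana        97          485
1   Airport   153   Dana        80          400
The value at position 1, column 'payments_x5' is 400.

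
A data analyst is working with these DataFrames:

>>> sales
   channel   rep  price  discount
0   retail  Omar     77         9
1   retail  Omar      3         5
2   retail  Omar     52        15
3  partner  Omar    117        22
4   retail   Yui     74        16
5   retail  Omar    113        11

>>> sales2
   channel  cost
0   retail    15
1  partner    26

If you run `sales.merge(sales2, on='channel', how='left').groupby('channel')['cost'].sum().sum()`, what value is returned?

101

merge on 'channel' (how='left') → 6 rows:
   channel   rep  price  discount  cost
0   retail  Omar     77         9    15
1   retail  Omar      3         5    15
2   retail  Omar     52        15    15
3  partner  Omar    117        22    26
4   retail   Yui     74        16    15
5   retail  Omar    113        11    15
group by channel, sum of cost:
channel
partner    26
retail     75
Name: cost, dtype: int64
sum of the resulting series → 101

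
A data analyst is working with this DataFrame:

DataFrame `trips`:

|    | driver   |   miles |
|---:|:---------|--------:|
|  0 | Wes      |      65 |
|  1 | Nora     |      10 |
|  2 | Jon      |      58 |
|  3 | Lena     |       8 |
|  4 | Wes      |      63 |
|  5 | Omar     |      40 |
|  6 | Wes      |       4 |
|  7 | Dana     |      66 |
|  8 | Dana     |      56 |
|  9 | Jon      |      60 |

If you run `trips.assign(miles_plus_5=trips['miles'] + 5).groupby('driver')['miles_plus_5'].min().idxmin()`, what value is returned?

add column miles_plus_5 = trips['miles'] + 5:
  driver  miles  miles_plus_5
0    Wes     65            70
1   Nora     10            15
2    Jon     58            63
3   Lena      8            13
4    Wes     63            68
5   Omar     40            45
6    Wes      4             9
7   Dana     66            71
8   Dana     56            61
9    Jon     60            65
group by driver, min of miles_plus_5:
driver
Dana    61
Jon     63
Lena    13
Nora    15
Omar    45
Wes      9
Name: miles_plus_5, dtype: int64
Finally, label with the smallest value = Wes.

Wes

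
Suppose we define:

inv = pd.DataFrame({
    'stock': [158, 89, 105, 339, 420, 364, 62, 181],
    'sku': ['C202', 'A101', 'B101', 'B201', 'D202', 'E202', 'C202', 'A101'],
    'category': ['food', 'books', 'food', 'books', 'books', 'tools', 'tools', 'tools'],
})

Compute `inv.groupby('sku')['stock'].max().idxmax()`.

D202

group by sku, max of stock:
sku
A101    181
B101    105
B201    339
C202    158
D202    420
E202    364
Name: stock, dtype: int64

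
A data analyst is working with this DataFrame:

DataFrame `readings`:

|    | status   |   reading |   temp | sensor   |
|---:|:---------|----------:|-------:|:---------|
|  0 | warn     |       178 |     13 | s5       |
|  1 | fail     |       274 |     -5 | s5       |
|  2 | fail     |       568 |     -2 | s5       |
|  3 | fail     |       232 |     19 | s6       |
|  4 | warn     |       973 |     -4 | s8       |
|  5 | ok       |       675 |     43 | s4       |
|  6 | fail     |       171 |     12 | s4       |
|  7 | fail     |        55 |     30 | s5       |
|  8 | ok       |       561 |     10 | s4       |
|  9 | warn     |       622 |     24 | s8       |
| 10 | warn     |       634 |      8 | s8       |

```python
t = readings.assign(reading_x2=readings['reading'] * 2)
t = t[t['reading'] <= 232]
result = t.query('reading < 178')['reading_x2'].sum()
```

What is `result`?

452

add column reading_x2 = readings['reading'] * 2:
   status  reading  temp sensor  reading_x2
0    warn      178    13     s5         356
1    fail      274    -5     s5         548
2    fail      568    -2     s5        1136
3    fail      232    19     s6         464
4    warn      973    -4     s8        1946
5      ok      675    43     s4        1350
6    fail      171    12     s4         342
7    fail       55    30     s5         110
8      ok      561    10     s4        1122
9    warn      622    24     s8        1244
10   warn      634     8     s8        1268
filter rows where reading <= 232:
  status  reading  temp sensor  reading_x2
0   warn      178    13     s5         356
3   fail      232    19     s6         464
6   fail      171    12     s4         342
7   fail       55    30     s5         110
filter rows where reading < 178:
  status  reading  temp sensor  reading_x2
6   fail      171    12     s4         342
7   fail       55    30     s5         110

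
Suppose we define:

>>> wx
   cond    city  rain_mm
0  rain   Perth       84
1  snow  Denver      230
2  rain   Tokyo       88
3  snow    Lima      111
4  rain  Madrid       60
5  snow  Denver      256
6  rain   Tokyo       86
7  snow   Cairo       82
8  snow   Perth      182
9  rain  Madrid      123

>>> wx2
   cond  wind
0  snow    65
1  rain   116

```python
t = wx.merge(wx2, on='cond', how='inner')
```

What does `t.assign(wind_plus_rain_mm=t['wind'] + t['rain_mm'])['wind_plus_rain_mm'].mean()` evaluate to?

220.7

merge on 'cond' (how='inner') → 10 rows:
   cond    city  rain_mm  wind
0  rain   Perth       84   116
1  snow  Denver      230    65
2  rain   Tokyo       88   116
3  snow    Lima      111    65
4  rain  Madrid       60   116
5  snow  Denver      256    65
6  rain   Tokyo       86   116
7  snow   Cairo       82    65
8  snow   Perth      182    65
9  rain  Madrid      123   116
add column wind_plus_rain_mm = t['wind'] + t['rain_mm']:
   cond    city  rain_mm  wind  wind_plus_rain_mm
0  rain   Perth       84   116                200
1  snow  Denver      230    65                295
2  rain   Tokyo       88   116                204
3  snow    Lima      111    65                176
4  rain  Madrid       60   116                176
5  snow  Denver      256    65                321
6  rain   Tokyo       86   116                202
7  snow   Cairo       82    65                147
8  snow   Perth      182    65                247
9  rain  Madrid      123   116                239
Finally, mean of column 'wind_plus_rain_mm' = 220.7.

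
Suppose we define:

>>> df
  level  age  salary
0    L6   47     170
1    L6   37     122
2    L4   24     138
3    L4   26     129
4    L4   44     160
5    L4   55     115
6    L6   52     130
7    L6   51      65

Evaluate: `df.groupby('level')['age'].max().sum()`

107

group by level, max of age:
level
L4    55
L6    52
Name: age, dtype: int64
Then the sum of the resulting series: 107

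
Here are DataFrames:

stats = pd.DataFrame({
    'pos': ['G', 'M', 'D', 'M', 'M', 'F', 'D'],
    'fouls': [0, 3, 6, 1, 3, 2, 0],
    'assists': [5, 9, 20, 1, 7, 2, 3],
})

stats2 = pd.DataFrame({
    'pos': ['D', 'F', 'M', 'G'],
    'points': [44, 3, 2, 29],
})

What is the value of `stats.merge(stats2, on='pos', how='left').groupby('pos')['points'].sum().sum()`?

merge on 'pos' (how='left') → 7 rows:
  pos  fouls  assists  points
0   G      0        5      29
1   M      3        9       2
2   D      6       20      44
3   M      1        1       2
4   M      3        7       2
5   F      2        2       3
6   D      0        3      44
group by pos, sum of points:
pos
D    88
F     3
G    29
M     6
Name: points, dtype: int64
Hence 126.

126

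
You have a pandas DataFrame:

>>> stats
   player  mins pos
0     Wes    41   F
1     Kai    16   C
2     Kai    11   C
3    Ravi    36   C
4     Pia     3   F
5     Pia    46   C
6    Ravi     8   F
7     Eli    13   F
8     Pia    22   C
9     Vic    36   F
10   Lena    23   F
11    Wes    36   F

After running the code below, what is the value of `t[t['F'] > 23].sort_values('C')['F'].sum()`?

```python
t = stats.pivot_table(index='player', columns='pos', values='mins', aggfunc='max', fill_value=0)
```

77

pivot: rows=player, cols=pos, max(mins):
pos      C   F
player        
Eli      0  13
Kai     16   0
Lena     0  23
Pia     46   3
Ravi    36   8
Vic      0  36
Wes      0  41
filter rows where F > 23:
pos     C   F
player       
Vic     0  36
Wes     0  41
sort by C:
pos     C   F
player       
Vic     0  36
Wes     0  41
So sum() = 77.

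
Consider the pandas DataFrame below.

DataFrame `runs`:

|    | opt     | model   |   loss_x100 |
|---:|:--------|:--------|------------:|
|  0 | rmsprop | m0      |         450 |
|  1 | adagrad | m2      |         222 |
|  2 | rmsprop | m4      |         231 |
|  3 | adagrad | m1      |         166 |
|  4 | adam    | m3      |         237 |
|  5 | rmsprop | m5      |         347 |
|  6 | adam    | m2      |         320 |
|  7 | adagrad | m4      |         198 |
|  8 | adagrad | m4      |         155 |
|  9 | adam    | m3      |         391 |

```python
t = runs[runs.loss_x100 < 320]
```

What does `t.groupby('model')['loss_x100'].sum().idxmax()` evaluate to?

m4

filter rows where loss_x100 < 320:
       opt model  loss_x100
1  adagrad    m2        222
2  rmsprop    m4        231
3  adagrad    m1        166
4     adam    m3        237
7  adagrad    m4        198
8  adagrad    m4        155
group by model, sum of loss_x100:
model
m1    166
m2    222
m3    237
m4    584
Name: loss_x100, dtype: int64
Taking the label with the largest value gives m4.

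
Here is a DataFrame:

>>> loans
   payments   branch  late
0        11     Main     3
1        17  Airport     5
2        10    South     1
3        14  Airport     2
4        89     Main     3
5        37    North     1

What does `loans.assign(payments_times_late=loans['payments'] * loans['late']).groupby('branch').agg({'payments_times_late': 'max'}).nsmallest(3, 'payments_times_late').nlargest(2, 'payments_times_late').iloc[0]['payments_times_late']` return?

85

add column payments_times_late = loans['payments'] * loans['late']:
   payments   branch  late  payments_times_late
0        11     Main     3                   33
1        17  Airport     5                   85
2        10    South     1                   10
3        14  Airport     2                   28
4        89     Main     3                  267
5        37    North     1                   37
group by branch, max of payments_times_late:
         payments_times_late
branch                      
Airport                   85
Main                     267
North                     37
South                     10
take 3 rows with smallest payments_times_late:
         payments_times_late
branch                      
South                     10
North                     37
Airport                   85
take 2 rows with largest payments_times_late:
         payments_times_late
branch                      
Airport                   85
North                     37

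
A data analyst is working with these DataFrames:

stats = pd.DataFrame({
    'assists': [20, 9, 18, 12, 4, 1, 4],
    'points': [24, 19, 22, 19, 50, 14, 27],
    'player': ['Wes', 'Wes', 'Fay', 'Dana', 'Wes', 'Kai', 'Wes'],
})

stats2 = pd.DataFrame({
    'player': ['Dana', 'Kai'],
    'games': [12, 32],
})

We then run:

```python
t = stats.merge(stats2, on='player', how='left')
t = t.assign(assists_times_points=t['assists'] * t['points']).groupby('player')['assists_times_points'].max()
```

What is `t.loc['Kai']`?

14

merge on 'player' (how='left') → 7 rows:
   assists  points player  games
0       20      24    Wes    NaN
1        9      19    Wes    NaN
2       18      22    Fay    NaN
3       12      19   Dana   12.0
4        4      50    Wes    NaN
5        1      14    Kai   32.0
6        4      27    Wes    NaN
add column assists_times_points = t['assists'] * t['points']:
   assists  points player  games  assists_times_points
0       20      24    Wes    NaN                   480
1        9      19    Wes    NaN                   171
2       18      22    Fay    NaN                   396
3       12      19   Dana   12.0                   228
4        4      50    Wes    NaN                   200
5        1      14    Kai   32.0                    14
6        4      27    Wes    NaN                   108
group by player, max of assists_times_points:
player
Dana    228
Fay     396
Kai      14
Wes     480
Name: assists_times_points, dtype: int64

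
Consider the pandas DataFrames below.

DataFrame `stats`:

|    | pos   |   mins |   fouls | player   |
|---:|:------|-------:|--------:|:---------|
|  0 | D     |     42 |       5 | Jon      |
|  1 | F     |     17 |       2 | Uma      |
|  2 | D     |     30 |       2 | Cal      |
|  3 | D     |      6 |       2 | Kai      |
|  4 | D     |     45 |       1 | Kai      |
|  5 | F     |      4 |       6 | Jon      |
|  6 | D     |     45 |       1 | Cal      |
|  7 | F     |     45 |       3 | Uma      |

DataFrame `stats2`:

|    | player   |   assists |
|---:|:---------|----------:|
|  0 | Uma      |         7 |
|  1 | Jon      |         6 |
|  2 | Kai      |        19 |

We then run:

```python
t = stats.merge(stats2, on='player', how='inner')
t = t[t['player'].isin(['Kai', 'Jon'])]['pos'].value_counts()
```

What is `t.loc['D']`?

merge on 'player' (how='inner') → 6 rows:
  pos  mins  fouls player  assists
0   D    42      5    Jon        6
1   F    17      2    Uma        7
2   D     6      2    Kai       19
3   D    45      1    Kai       19
4   F     4      6    Jon        6
5   F    45      3    Uma        7
filter rows where player in ['Kai', 'Jon']:
  pos  mins  fouls player  assists
0   D    42      5    Jon        6
2   D     6      2    Kai       19
3   D    45      1    Kai       19
4   F     4      6    Jon        6
value_counts of pos:
pos
D    3
F    1
Name: count, dtype: int64
value at index 'D' → 3

3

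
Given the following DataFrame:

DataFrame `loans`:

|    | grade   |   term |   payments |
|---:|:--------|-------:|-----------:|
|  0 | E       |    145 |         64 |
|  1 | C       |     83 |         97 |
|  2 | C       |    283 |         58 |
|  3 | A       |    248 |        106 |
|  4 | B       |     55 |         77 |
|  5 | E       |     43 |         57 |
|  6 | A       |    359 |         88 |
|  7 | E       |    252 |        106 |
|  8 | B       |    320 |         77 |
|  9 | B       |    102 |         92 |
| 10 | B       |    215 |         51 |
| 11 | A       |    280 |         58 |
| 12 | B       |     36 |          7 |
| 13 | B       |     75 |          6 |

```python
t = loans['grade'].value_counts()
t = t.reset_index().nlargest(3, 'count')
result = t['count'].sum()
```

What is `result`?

value_counts of grade:
grade
B    6
E    3
A    3
C    2
Name: count, dtype: int64
reset_index():
  grade  count
0     B      6
1     E      3
2     A      3
3     C      2
take 3 rows with largest count:
  grade  count
0     B      6
1     E      3
2     A      3

12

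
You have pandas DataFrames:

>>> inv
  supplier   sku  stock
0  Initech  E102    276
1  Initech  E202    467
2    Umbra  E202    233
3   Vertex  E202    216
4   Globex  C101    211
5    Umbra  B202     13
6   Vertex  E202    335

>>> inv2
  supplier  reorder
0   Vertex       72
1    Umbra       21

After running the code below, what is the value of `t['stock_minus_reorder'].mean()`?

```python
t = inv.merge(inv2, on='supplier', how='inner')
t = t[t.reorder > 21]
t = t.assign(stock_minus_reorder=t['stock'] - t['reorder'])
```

merge on 'supplier' (how='inner') → 4 rows:
  supplier   sku  stock  reorder
0    Umbra  E202    233       21
1   Vertex  E202    216       72
2    Umbra  B202     13       21
3   Vertex  E202    335       72
filter rows where reorder > 21:
  supplier   sku  stock  reorder
1   Vertex  E202    216       72
3   Vertex  E202    335       72
add column stock_minus_reorder = t['stock'] - t['reorder']:
  supplier   sku  stock  reorder  stock_minus_reorder
1   Vertex  E202    216       72                  144
3   Vertex  E202    335       72                  263
Reading off the mean of column 'stock_minus_reorder', we get 203.5.

203.5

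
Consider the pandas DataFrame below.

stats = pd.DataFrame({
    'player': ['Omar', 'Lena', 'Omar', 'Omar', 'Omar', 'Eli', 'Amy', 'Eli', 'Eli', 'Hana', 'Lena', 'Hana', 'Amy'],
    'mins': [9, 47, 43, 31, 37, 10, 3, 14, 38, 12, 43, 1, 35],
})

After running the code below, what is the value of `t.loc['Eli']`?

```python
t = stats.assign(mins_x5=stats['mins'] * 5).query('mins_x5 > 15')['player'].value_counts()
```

add column mins_x5 = stats['mins'] * 5:
   player  mins  mins_x5
0    Omar     9       45
1    Lena    47      235
2    Omar    43      215
3    Omar    31      155
4    Omar    37      185
5     Eli    10       50
6     Amy     3       15
7     Eli    14       70
8     Eli    38      190
9    Hana    12       60
10   Lena    43      215
11   Hana     1        5
12    Amy    35      175
filter rows where mins_x5 > 15:
   player  mins  mins_x5
0    Omar     9       45
1    Lena    47      235
2    Omar    43      215
3    Omar    31      155
4    Omar    37      185
5     Eli    10       50
7     Eli    14       70
8     Eli    38      190
9    Hana    12       60
10   Lena    43      215
12    Amy    35      175
value_counts of player:
player
Omar    4
Eli     3
Lena    2
Hana    1
Amy     1
Name: count, dtype: int64
Hence 3.

3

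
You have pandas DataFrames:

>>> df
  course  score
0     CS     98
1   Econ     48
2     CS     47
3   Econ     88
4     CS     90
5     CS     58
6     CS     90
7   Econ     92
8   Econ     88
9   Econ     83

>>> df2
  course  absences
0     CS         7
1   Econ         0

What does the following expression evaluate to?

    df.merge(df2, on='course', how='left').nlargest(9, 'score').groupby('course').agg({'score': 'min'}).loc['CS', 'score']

58

merge on 'course' (how='left') → 10 rows:
  course  score  absences
0     CS     98         7
1   Econ     48         0
2     CS     47         7
3   Econ     88         0
4     CS     90         7
5     CS     58         7
6     CS     90         7
7   Econ     92         0
8   Econ     88         0
9   Econ     83         0
take 9 rows with largest score:
  course  score  absences
0     CS     98         7
7   Econ     92         0
4     CS     90         7
6     CS     90         7
3   Econ     88         0
8   Econ     88         0
9   Econ     83         0
5     CS     58         7
1   Econ     48         0
group by course, min of score:
        score
course       
CS         58
Econ       48
Hence 58.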